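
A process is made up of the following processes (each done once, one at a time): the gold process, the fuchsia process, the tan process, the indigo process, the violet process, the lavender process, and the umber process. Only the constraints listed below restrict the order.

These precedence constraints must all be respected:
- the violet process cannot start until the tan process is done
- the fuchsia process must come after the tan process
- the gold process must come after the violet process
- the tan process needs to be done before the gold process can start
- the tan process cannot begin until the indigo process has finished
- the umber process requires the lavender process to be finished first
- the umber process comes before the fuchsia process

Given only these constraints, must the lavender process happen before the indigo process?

No

The lavender process and the indigo process are not related by any chain of constraints.
So the lavender process can come before the indigo process or after — it is not forced.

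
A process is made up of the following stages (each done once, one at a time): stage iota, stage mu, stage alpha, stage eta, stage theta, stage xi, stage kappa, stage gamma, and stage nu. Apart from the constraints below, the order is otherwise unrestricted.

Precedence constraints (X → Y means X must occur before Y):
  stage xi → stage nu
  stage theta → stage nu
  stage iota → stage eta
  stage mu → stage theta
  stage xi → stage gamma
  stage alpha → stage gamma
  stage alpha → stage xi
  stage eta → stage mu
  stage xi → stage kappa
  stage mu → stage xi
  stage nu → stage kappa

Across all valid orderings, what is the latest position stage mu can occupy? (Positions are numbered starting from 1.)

Following every chain forward from stage mu, the stages that must come later are stage theta, stage xi, stage kappa, stage gamma, stage nu — 5 of them.
So at least 5 stages follow stage mu, putting stage mu no later than position 4. That position is achievable by scheduling everything else first.

4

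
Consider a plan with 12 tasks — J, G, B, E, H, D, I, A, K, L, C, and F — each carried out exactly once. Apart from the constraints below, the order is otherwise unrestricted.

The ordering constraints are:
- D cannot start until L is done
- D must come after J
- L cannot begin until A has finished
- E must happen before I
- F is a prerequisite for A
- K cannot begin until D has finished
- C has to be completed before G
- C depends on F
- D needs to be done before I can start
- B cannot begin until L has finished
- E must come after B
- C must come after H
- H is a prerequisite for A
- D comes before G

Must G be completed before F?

The constraints actually force F before G (via F → C → G), not the other way around.
So G never precedes F.

No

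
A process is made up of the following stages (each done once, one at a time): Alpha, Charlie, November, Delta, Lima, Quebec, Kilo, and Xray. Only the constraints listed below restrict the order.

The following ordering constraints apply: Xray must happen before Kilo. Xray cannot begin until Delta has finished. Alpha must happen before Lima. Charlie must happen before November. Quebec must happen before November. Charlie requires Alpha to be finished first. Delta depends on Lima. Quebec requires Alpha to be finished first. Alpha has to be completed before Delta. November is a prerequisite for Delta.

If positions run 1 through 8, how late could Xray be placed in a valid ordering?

The only stage forced after Xray (directly or by a chain) is Kilo.
So at least 1 stage follows Xray, putting Xray no later than position 7. That position is achievable by scheduling everything else first.

7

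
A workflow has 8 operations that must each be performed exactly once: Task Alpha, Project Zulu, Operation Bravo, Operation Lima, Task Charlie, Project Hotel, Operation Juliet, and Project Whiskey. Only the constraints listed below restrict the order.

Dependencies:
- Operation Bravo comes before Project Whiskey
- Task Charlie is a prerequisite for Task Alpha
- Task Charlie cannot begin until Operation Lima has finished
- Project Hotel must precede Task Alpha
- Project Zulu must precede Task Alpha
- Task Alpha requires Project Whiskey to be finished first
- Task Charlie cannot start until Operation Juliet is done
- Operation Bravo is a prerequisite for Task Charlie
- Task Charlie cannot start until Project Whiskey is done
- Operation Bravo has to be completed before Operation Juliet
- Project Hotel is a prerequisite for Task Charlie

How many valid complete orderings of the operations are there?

4 operations have no prerequisites (Project Zulu, Operation Bravo, Operation Lima, Project Hotel), so any of them could come first.
Systematically extending each partial ordering one operation at a time and counting, there are 280 complete orderings.

280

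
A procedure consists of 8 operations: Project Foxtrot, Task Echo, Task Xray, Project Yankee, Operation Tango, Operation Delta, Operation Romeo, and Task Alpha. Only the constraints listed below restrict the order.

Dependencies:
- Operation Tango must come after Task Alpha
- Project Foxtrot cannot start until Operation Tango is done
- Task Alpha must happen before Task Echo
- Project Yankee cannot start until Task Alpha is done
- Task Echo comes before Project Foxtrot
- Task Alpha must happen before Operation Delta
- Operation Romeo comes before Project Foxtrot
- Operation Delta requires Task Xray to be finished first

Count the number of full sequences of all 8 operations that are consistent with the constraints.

1010

3 operations have no prerequisites (Task Xray, Operation Romeo, Task Alpha), so any of them could come first.
Enumerating by repeatedly choosing an available operation (one whose prerequisites are all placed) gives 1010 distinct complete orderings.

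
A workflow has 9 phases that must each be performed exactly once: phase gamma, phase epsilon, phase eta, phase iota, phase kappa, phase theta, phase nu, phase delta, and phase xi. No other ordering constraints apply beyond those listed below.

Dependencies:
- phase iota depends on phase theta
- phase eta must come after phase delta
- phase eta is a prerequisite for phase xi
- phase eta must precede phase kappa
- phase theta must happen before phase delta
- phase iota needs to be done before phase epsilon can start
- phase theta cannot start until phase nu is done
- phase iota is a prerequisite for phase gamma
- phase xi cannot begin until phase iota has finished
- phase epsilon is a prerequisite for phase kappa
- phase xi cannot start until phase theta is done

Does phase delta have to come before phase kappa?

Yes

There is a constraint chain phase delta → phase eta → phase kappa.
That forces phase delta before phase kappa in every valid schedule.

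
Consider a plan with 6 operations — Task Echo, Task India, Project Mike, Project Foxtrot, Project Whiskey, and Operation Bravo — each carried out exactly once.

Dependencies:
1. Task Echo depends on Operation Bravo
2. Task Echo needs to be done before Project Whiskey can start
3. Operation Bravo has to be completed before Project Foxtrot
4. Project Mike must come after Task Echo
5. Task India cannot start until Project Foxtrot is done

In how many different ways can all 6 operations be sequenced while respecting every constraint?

20

Operation Bravo is the only operation with nothing required before it, so every ordering starts there.
Counting all ways to extend the partial order to a total order gives 20.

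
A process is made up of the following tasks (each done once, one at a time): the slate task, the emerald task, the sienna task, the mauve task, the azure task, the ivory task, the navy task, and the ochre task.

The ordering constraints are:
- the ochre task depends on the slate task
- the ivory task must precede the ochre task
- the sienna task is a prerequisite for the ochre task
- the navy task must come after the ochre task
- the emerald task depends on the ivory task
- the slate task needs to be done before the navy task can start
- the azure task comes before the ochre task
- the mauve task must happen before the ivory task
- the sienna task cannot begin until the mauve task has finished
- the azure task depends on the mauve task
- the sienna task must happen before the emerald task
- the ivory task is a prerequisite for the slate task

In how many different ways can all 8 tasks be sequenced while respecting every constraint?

49

Only the mauve task has no prerequisites, so it must go first.
Enumerating by repeatedly choosing an available task (one whose prerequisites are all placed) gives 49 distinct complete orderings.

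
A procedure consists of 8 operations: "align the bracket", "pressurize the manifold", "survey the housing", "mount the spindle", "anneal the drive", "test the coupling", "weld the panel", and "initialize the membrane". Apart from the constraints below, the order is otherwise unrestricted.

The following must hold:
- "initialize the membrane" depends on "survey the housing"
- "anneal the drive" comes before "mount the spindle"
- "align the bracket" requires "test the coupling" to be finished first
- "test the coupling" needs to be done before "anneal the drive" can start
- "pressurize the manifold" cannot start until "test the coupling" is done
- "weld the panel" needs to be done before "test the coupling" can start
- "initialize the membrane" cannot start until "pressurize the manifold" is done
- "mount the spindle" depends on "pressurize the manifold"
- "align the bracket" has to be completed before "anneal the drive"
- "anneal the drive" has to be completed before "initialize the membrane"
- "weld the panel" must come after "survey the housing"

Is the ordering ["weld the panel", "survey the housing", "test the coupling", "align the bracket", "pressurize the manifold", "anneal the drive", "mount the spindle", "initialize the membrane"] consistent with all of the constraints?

No

Here "survey the housing" comes after "weld the panel".
Since "survey the housing" is required before "weld the panel", the ordering is invalid.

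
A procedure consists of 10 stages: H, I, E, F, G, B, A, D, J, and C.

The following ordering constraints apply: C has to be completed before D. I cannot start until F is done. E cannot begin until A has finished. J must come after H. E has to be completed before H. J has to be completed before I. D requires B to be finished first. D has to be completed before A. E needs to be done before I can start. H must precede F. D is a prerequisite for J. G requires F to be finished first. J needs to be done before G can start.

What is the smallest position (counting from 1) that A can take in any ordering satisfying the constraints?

4

Every stage that must precede A has to come before it. Tracing all chains that end at A, those stages are: B, D, C — 3 in total.
So at minimum 3 stages come before A, putting A no earlier than position 4. That position is achievable by scheduling exactly those predecessors first.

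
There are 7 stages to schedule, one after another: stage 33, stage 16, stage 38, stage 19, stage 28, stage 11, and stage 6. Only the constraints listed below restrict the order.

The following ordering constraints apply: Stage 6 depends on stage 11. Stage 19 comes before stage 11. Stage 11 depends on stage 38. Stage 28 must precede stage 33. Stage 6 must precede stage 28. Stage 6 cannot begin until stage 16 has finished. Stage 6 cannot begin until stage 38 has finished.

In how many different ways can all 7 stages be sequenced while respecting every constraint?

The stages with no prerequisites are stage 16, stage 38, stage 19; any of them can be placed first.
Enumerating by repeatedly choosing an available stage (one whose prerequisites are all placed) gives 8 distinct complete orderings.

8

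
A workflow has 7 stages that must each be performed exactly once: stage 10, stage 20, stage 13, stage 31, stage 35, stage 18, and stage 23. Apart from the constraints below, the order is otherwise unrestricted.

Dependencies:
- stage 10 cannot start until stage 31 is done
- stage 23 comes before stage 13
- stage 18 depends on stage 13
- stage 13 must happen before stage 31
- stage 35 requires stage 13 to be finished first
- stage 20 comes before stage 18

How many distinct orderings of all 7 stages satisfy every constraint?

The stages with no prerequisites are stage 20, stage 23; any of them can be placed first.
Counting all ways to extend the partial order to a total order gives 54.

54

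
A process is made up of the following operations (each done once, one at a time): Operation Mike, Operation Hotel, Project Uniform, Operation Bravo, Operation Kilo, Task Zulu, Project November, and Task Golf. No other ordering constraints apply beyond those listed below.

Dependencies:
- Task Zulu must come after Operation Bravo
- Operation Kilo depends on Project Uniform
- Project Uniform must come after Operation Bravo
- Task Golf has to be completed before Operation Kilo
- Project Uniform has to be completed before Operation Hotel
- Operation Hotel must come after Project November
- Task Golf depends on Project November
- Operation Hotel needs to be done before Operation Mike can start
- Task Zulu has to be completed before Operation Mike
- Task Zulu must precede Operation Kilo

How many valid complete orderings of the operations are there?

111

2 operations have no prerequisites (Operation Bravo, Project November), so any of them could come first.
Counting all ways to extend the partial order to a total order gives 111.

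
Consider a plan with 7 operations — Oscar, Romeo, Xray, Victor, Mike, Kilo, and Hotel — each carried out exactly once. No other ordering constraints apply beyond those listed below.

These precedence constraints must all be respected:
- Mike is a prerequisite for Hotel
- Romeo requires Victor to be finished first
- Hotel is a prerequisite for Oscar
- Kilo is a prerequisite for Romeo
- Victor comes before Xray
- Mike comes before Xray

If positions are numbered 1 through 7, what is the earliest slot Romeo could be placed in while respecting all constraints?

The operations that are forced before Romeo, directly or transitively, are Victor, Kilo. That's 2 operations.
So at minimum 2 operations come before Romeo, putting Romeo no earlier than position 3. That position is achievable by scheduling exactly those predecessors first.

3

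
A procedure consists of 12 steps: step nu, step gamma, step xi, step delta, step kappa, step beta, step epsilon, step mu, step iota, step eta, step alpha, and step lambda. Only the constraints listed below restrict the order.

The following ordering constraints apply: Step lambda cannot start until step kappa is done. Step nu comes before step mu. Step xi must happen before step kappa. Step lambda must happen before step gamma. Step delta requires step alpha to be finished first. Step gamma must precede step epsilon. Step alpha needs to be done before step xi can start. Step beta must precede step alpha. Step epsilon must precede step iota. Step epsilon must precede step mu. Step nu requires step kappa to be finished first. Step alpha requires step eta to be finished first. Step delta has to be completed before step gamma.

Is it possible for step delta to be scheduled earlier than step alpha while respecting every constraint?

There is a dependency chain step alpha → step delta, so step delta always comes after step alpha.
So no valid ordering can have step delta before step alpha.

No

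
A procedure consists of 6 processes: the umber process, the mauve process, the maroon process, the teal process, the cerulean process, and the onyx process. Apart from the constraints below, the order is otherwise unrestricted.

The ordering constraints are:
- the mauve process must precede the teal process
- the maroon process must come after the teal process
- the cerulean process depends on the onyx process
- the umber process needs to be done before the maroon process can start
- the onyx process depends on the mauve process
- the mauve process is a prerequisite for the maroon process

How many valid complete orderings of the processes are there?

2 processes have no prerequisites (the umber process, the mauve process), so any of them could come first.
Enumerating by repeatedly choosing an available process (one whose prerequisites are all placed) gives 26 distinct complete orderings.

26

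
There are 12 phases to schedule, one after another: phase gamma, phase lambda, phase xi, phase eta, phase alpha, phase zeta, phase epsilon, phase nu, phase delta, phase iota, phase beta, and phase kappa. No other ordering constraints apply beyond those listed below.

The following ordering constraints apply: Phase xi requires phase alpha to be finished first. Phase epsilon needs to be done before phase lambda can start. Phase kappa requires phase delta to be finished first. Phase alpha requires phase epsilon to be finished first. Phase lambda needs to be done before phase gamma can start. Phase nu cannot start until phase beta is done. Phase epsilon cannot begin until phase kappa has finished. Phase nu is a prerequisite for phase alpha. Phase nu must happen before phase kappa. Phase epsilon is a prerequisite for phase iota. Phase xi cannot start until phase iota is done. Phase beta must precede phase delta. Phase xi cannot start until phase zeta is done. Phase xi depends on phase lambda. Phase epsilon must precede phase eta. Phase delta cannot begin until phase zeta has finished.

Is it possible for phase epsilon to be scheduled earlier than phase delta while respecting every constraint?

Following phase delta → phase kappa → phase epsilon, phase delta must precede phase epsilon in every valid ordering.
So no valid ordering can have phase epsilon before phase delta.

No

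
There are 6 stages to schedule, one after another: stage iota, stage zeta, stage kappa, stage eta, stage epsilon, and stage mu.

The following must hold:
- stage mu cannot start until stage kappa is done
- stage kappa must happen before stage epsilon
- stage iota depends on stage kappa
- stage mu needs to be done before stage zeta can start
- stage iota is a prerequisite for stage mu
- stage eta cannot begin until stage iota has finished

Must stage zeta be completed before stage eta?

No

No chain of constraints connects stage zeta to stage eta in either direction.
There exist valid orderings with stage eta before stage zeta, so stage zeta is not required to come first.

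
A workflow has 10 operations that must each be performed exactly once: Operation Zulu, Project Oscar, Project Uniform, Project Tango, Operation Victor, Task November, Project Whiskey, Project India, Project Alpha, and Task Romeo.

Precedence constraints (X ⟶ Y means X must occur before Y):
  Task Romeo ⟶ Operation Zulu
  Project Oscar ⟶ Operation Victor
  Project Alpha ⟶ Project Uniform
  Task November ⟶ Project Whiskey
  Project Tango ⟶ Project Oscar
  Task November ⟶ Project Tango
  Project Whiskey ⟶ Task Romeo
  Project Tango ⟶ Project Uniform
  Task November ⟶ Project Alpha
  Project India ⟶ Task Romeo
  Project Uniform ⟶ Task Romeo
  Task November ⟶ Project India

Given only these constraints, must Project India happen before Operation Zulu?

Yes

Following the dependencies: Project India → Task Romeo → Operation Zulu.
That forces Project India before Operation Zulu in every valid schedule.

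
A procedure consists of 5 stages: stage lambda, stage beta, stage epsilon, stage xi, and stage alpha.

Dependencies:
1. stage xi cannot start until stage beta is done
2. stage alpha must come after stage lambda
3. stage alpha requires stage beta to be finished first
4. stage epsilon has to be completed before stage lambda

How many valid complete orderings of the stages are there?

The stages with no prerequisites are stage beta, stage epsilon; any of them can be placed first.
Enumerating by repeatedly choosing an available stage (one whose prerequisites are all placed) gives 9 distinct complete orderings.

9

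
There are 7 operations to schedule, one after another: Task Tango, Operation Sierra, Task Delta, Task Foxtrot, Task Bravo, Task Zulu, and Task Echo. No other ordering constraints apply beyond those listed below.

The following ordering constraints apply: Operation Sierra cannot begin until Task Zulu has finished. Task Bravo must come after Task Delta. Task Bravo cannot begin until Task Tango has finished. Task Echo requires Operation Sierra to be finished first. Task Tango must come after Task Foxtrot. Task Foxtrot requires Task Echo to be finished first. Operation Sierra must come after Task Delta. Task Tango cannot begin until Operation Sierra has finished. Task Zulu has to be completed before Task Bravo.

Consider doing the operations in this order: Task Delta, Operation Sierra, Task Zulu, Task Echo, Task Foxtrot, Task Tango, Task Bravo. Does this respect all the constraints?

No

The sequence places Operation Sierra ahead of Task Zulu.
That contradicts the constraint that Task Zulu must precede Operation Sierra.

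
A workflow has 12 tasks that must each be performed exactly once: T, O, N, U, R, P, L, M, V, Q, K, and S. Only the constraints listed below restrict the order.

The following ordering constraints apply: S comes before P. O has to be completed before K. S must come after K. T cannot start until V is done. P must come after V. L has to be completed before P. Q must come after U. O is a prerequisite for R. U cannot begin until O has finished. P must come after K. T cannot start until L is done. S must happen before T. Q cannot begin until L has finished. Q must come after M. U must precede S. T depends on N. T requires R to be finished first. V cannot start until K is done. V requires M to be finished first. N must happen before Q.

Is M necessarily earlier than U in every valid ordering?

Nothing in the constraints links M and U; they are unordered relative to each other.
A valid ordering placing U before M exists, so the answer is no.

No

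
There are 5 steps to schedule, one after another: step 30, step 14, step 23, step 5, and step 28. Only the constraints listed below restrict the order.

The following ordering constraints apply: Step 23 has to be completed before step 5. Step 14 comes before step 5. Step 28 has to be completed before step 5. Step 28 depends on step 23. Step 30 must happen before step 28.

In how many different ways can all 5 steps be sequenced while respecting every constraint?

The steps with no prerequisites are step 30, step 14, step 23; any of them can be placed first.
Systematically extending each partial ordering one step at a time and counting, there are 8 complete orderings.

8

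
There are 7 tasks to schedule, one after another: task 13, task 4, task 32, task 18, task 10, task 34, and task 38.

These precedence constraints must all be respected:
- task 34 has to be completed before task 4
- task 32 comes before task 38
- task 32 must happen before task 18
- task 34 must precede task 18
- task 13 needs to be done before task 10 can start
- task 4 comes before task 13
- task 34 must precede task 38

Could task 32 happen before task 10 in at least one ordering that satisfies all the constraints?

The constraints leave task 32 and task 10 unordered relative to each other; nothing requires task 10 earlier.
So a valid ordering placing task 32 earlier than task 10 exists.

Yes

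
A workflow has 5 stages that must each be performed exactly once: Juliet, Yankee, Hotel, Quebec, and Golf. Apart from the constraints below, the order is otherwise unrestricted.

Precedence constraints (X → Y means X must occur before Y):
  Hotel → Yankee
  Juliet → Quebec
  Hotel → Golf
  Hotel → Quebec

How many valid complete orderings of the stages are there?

2 stages have no prerequisites (Juliet, Hotel), so any of them could come first.
Enumerating by repeatedly choosing an available stage (one whose prerequisites are all placed) gives 18 distinct complete orderings.

18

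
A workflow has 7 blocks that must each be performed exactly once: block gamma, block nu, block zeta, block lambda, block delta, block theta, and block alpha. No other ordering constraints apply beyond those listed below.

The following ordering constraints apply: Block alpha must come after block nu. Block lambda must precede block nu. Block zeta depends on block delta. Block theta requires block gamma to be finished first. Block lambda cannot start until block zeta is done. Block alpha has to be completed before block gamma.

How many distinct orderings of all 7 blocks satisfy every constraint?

Only block delta has no prerequisites, so it must go first.
Continuing from there, at each step only one block has all its prerequisites placed, so the ordering is fully determined — there is exactly 1.

1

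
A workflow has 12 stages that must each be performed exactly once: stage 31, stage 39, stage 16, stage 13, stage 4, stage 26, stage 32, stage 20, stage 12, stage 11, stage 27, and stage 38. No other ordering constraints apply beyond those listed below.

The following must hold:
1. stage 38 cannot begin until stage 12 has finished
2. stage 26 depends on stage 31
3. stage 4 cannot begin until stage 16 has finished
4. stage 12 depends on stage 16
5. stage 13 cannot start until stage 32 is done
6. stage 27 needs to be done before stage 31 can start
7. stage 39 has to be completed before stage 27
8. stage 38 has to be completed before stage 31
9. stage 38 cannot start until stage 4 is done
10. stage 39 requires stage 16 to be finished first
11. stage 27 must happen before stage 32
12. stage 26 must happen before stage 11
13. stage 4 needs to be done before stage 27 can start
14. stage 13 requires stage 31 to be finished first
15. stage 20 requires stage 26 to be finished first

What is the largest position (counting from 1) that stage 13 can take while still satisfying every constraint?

12

Nothing depends on stage 13, so it can be the final stage, position 12.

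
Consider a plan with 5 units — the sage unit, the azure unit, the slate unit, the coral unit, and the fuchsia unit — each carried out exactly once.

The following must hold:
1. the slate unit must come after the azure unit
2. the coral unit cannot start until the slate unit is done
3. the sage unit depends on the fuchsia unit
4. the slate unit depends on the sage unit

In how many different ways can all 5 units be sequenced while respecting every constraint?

2 units have no prerequisites (the azure unit, the fuchsia unit), so any of them could come first.
Enumerating by repeatedly choosing an available unit (one whose prerequisites are all placed) gives 3 distinct complete orderings.

3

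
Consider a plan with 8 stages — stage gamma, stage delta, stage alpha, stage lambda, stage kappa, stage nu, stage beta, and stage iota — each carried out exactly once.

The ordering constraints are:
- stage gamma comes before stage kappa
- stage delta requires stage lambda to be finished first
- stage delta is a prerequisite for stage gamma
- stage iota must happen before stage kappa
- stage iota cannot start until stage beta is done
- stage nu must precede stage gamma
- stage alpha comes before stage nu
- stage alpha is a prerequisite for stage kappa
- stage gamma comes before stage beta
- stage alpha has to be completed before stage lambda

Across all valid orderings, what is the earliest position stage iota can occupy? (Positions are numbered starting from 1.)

7

Every stage that must precede stage iota has to come before it. Tracing all chains that end at stage iota, those stages are: stage gamma, stage delta, stage alpha, stage lambda, stage nu, stage beta — 6 in total.
So at minimum 6 stages come before stage iota, putting stage iota no earlier than position 7. That position is achievable by scheduling exactly those predecessors first.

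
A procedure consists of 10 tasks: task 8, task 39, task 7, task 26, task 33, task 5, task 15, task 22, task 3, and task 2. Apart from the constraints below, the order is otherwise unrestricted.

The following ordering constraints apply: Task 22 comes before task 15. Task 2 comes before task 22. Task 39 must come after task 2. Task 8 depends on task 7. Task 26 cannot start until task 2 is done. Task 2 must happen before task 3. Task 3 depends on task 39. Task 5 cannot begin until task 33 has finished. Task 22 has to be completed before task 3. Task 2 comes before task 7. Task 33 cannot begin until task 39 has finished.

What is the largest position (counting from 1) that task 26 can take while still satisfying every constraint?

Task 26 has no required successors, so nothing stops it from going last (position 10).

10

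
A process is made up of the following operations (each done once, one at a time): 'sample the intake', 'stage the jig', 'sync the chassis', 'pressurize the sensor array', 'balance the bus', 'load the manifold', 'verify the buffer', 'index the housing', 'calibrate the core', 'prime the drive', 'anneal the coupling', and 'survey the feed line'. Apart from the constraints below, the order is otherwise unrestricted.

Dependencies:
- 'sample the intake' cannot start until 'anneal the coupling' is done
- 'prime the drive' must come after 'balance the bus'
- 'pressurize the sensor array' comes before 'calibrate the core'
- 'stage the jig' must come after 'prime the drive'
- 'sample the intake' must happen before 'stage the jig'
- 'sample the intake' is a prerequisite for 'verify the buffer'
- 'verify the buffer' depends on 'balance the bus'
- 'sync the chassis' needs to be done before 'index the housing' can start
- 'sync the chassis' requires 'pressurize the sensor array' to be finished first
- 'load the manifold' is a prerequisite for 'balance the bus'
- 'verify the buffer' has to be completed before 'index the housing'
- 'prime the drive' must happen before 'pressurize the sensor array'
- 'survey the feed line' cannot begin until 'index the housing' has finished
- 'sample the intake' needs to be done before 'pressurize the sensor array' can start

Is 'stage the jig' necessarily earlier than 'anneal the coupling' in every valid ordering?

The constraints actually force 'anneal the coupling' before 'stage the jig' (via 'anneal the coupling' → 'sample the intake' → 'stage the jig'), not the other way around.
So 'stage the jig' never precedes 'anneal the coupling'.

No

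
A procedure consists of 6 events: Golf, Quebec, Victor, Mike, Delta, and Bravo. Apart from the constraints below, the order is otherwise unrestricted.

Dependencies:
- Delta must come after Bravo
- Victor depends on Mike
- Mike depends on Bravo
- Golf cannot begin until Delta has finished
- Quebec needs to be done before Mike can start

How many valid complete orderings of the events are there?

16

The events with no prerequisites are Quebec, Bravo; any of them can be placed first.
Enumerating by repeatedly choosing an available event (one whose prerequisites are all placed) gives 16 distinct complete orderings.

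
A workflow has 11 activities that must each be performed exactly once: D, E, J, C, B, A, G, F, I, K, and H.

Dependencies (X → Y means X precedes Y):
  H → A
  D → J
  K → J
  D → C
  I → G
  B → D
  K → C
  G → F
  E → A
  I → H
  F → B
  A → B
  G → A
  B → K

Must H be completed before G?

No

Nothing in the constraints links H and G; they are unordered relative to each other.
So H can come before G or after — it is not forced.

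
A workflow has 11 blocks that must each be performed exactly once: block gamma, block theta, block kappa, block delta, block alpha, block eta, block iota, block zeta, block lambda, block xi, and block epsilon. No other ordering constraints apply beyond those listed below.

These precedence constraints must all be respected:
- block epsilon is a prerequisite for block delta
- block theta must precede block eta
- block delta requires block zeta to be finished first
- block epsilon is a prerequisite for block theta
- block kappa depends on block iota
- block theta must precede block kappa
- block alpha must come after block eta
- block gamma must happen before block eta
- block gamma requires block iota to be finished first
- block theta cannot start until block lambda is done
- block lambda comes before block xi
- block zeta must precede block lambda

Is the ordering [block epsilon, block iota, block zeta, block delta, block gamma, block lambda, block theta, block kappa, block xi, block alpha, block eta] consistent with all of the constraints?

The sequence places block alpha ahead of block eta.
Since block eta is required before block alpha, the ordering is invalid.

No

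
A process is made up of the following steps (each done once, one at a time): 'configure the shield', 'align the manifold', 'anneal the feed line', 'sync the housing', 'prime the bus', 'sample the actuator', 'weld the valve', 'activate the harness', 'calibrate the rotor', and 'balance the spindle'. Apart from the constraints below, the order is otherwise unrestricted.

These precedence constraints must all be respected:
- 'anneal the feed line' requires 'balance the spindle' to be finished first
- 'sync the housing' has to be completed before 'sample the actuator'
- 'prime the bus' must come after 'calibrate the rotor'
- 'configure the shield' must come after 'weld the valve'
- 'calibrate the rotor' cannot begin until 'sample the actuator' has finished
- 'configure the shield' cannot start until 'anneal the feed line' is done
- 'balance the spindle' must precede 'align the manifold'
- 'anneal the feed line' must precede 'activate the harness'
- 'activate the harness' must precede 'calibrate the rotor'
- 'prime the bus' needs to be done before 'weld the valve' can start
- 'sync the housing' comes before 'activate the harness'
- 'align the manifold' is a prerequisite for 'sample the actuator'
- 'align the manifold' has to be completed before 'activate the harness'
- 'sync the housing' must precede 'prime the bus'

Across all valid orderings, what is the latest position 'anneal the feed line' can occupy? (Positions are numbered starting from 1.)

5

The steps that are forced after 'anneal the feed line', directly or by a chain of constraints, are 'configure the shield', 'prime the bus', 'weld the valve', 'activate the harness', 'calibrate the rotor'. That's 5 steps.
So at least 5 steps follow 'anneal the feed line', putting 'anneal the feed line' no later than position 5. That position is achievable by scheduling everything else first.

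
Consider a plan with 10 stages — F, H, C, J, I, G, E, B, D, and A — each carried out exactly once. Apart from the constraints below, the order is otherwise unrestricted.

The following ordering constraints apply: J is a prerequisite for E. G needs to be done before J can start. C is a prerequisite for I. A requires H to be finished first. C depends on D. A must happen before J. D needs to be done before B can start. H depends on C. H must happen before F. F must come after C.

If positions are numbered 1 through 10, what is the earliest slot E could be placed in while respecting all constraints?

Every stage that must precede E has to come before it. Tracing all chains that end at E, those stages are: H, C, J, G, D, A — 6 in total.
So at minimum 6 stages come before E, putting E no earlier than position 7. That position is achievable by scheduling exactly those predecessors first.

7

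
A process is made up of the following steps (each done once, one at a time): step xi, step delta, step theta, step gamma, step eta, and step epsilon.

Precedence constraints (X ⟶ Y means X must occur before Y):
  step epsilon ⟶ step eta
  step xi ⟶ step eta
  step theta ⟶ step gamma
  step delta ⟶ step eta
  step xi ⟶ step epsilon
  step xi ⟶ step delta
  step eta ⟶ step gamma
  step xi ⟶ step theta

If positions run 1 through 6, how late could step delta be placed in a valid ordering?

Every step that must follow step delta has to come after it. Tracing all chains starting from step delta, those steps are: step gamma, step eta — 2 in total.
So at least 2 steps follow step delta, putting step delta no later than position 4. That position is achievable by scheduling everything else first.

4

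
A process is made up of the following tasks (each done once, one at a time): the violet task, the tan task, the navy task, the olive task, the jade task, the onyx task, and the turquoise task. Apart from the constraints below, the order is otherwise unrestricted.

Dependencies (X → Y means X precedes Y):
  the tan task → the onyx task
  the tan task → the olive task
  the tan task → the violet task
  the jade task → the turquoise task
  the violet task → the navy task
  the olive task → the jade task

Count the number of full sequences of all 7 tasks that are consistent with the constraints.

60

Only the tan task has no prerequisites, so it must go first.
Systematically extending each partial ordering one task at a time and counting, there are 60 complete orderings.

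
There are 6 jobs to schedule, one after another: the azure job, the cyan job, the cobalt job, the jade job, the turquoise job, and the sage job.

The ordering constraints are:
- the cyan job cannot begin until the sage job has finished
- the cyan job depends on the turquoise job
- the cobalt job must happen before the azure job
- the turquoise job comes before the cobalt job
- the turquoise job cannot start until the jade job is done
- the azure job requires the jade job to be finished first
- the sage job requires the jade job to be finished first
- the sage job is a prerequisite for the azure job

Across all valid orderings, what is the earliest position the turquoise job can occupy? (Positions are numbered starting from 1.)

The only job forced before the turquoise job (directly or transitively) is the jade job.
With 1 mandatory predecessor, the earliest the turquoise job can sit is position 1+1 = 2, and placing just that one first achieves it.

2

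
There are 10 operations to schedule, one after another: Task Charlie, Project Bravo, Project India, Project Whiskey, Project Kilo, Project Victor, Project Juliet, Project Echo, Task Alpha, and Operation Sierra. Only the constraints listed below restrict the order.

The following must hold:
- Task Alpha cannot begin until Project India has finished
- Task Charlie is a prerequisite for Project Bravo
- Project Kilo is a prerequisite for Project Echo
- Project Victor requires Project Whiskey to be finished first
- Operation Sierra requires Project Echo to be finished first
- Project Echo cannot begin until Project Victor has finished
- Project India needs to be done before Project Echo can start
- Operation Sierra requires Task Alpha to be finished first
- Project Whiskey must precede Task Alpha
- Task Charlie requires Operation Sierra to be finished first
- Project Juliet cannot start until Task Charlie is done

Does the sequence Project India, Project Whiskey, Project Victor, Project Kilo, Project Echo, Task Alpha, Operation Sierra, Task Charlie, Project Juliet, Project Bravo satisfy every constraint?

Checking each listed constraint against this order: for instance, Project India is in position 1 and Task Alpha in position 6, so that constraint holds — and the remaining constraints check out the same way.

Yes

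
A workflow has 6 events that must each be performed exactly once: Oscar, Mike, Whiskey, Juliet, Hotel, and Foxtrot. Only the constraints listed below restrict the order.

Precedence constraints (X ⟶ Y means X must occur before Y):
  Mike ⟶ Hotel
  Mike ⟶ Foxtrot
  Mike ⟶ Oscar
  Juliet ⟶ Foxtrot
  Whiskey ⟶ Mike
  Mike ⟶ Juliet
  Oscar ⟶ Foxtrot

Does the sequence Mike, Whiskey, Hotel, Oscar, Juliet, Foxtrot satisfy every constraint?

In the proposed order, Mike appears before Whiskey.
But one of the constraints requires Whiskey before Mike, so this ordering violates it.

No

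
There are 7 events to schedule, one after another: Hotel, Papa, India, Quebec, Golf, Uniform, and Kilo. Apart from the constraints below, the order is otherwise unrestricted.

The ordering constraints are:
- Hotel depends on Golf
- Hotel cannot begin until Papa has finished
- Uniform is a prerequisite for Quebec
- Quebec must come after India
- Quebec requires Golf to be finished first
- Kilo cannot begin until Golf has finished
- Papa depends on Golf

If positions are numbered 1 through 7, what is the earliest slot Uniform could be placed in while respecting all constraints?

No constraint forces any other event before Uniform, so it can be placed first.

1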